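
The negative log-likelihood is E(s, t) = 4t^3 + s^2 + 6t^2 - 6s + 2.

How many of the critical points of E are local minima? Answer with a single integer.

1

E separates as a function of s plus a function of t, so ∇E=0 decouples.
∂E/∂s = 2(s - 3) = 0 at s ∈ {3}; ∂E/∂t = 12t(t + 1) = 0 at t ∈ {-1, 0}.
The Hessian is diagonal: diag(E_ss, E_tt). Second derivatives: E_ss(3)=2; E_tt(-1)=-12, E_tt(0)=12.
Local minima occur where both diagonal entries positive: (3, 0). Count: 1.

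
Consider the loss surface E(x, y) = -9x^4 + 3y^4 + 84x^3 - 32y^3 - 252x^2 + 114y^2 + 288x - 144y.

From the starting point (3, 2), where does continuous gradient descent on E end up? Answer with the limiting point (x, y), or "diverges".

(2, 1)

E is separable, so gradient descent decouples: x follows -∂E/∂x, y follows -∂E/∂y.
∂E/∂x = -36(x - 4)(x - 2)(x - 1); at x=3 this is 72, so x decreases.
∂E/∂y = 12(y - 4)(y - 3)(y - 1); at y=2 this is 24, so y decreases.
x converges to its nearest critical value 2 (a local min of the x-part); y converges to 1. The iterate converges to (2, 1).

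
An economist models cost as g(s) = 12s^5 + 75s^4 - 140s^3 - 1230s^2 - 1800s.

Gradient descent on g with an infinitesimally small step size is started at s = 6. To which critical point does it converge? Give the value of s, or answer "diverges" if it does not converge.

3

g'(s) = 60(s - 3)(s + 1)(s + 2)(s + 5), so g'(6) = 110880.
Gradient descent moves in the -g' direction, i.e. s is decreasing.
The nearest critical point in that direction is s = 3, where g'' = 9600 > 0 (a local minimum). The iterate converges there.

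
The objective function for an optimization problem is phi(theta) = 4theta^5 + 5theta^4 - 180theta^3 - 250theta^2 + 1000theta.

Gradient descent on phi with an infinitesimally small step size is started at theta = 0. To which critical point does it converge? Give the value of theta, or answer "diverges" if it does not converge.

-2

phi'(theta) = 20(theta - 5)(theta - 1)(theta + 2)(theta + 5), so phi'(0) = 1000.
Gradient descent moves in the -phi' direction, i.e. theta is decreasing.
The nearest critical point in that direction is theta = -2, where phi'' = 1260 > 0 (a local minimum). The iterate converges there.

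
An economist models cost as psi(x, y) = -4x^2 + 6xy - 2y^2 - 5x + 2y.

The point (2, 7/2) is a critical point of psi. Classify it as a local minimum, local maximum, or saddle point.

saddle point

The Hessian of psi is constant: H = [[-8, 6], [6, -4]].
det(H) = (-8)·(-4) − 6² = -4.
Since det(H) < 0, H is indefinite and the critical point is a saddle point.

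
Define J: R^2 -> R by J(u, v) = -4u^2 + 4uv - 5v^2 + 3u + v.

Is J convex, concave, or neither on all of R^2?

J is quadratic, so its Hessian is the constant matrix H = [[-8, 4], [4, -10]].
det(H) = 64, tr(H) = -18.
det(H) > 0 and tr(H) < 0, so H is negative definite everywhere: concave.

concave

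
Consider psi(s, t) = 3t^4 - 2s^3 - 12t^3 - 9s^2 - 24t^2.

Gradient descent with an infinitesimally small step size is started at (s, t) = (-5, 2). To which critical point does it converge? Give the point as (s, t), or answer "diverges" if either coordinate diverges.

(-3, 4)

psi is separable, so gradient descent decouples: s follows -∂psi/∂s, t follows -∂psi/∂t.
∂psi/∂s = -6s(s + 3); at s=-5 this is -60, so s increases.
∂psi/∂t = 12t(t - 4)(t + 1); at t=2 this is -144, so t increases.
s converges to its nearest critical value -3 (a local min of the s-part); t converges to 4. The iterate converges to (-3, 4).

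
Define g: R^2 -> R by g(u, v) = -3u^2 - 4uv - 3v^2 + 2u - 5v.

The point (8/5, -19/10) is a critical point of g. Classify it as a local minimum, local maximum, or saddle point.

The Hessian of g is constant: H = [[-6, -4], [-4, -6]].
det(H) = (-6)·(-6) − (-4)² = 20.
det(H) > 0 and tr(H) = -12 < 0, so H is negative definite and the point is a local maximum.

local maximum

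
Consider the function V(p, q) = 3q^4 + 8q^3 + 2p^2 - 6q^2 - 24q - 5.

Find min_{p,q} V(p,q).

-24

V(p,q) separates as A(p) + B(q) − 5, so its minimum is min A + min B − 5.
A'(p) = 4p vanishes at p ∈ {0}; B'(q) = 12(q - 1)(q + 1)(q + 2) vanishes at q ∈ {-2, -1, 1}.
Local minima of A (where A''>0): A(0)=0. Local minima of B: B(-2)=8, B(1)=-19.
So the global minimum of V is A(0) + B(1) − 5 = 0 − 19 − 5 = -24, attained at (0, 1).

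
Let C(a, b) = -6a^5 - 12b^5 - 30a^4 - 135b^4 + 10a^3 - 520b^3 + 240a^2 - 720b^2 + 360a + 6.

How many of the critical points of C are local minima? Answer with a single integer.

C separates as a function of a plus a function of b, so ∇C=0 decouples.
∂C/∂a = -30(a - 2)(a + 1)(a + 2)(a + 3) = 0 at a ∈ {-3, -2, -1, 2}; ∂C/∂b = -60b(b + 2)(b + 3)(b + 4) = 0 at b ∈ {-4, -3, -2, 0}.
The Hessian is diagonal: diag(C_aa, C_bb). Second derivatives: C_aa(-3)=300, C_aa(-2)=-120, C_aa(-1)=180, C_aa(2)=-1800; C_bb(-4)=480, C_bb(-3)=-180, C_bb(-2)=240, C_bb(0)=-1440.
Local minima occur where both diagonal entries positive: (-3, -4), (-3, -2), (-1, -4), (-1, -2). Count: 4.

4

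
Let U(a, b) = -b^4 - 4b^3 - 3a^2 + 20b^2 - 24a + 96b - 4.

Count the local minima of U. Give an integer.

0

U separates as a function of a plus a function of b, so ∇U=0 decouples.
∂U/∂a = -6(a + 4) = 0 at a ∈ {-4}; ∂U/∂b = -4(b - 3)(b + 2)(b + 4) = 0 at b ∈ {-4, -2, 3}.
The Hessian is diagonal: diag(U_aa, U_bb). Second derivatives: U_aa(-4)=-6; U_bb(-4)=-56, U_bb(-2)=40, U_bb(3)=-140.
Local minima occur where both diagonal entries positive: none. Count: 0.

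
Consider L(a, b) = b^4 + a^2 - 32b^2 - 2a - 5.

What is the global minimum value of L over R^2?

-262

L(a,b) separates as P(a) + Q(b) − 5, so its minimum is min P + min Q − 5.
P'(a) = 2a - 2 vanishes at a ∈ {1}; Q'(b) = 4b(b - 4)(b + 4) vanishes at b ∈ {-4, 0, 4}.
Local minima of P (where P''>0): P(1)=-1. Local minima of Q: Q(-4)=-256, Q(4)=-256.
So the global minimum of L is P(1) + Q(-4) − 5 = -1 − 256 − 5 = -262, attained at (1, -4).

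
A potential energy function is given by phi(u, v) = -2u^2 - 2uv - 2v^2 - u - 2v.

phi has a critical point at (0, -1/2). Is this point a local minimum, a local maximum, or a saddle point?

The Hessian of phi is constant: H = [[-4, -2], [-2, -4]].
det(H) = (-4)·(-4) − (-2)² = 12.
det(H) > 0 and tr(H) = -8 < 0, so H is negative definite and the point is a local maximum.

local maximum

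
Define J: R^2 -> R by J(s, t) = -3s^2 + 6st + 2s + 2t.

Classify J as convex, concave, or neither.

neither

J is quadratic, so its Hessian is the constant matrix H = [[-6, 6], [6, 0]].
det(H) = -36, tr(H) = -6.
det(H) < 0, so H is indefinite: neither convex nor concave.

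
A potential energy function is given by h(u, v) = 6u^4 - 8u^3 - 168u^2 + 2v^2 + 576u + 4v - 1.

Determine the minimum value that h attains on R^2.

h(u,v) separates as P(u) + Q(v) − 1, so its minimum is min P + min Q − 1.
P'(u) = 24(u - 3)(u - 2)(u + 4) vanishes at u ∈ {-4, 2, 3}; Q'(v) = 4v + 4 vanishes at v ∈ {-1}.
Local minima of P (where P''>0): P(-4)=-2944, P(3)=486. Local minima of Q: Q(-1)=-2.
So the global minimum of h is P(-4) + Q(-1) − 1 = -2944 − 2 − 1 = -2947, attained at (-4, -1).

-2947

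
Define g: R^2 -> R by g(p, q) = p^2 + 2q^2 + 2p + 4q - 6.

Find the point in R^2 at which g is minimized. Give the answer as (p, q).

g(p,q) separates as A(p) + B(q) − 6, so its minimum is min A + min B − 6.
A'(p) = 2p + 2 vanishes at p ∈ {-1}; B'(q) = 4q + 4 vanishes at q ∈ {-1}.
Local minima of A (where A''>0): A(-1)=-1. Local minima of B: B(-1)=-2.
So the global minimum of g is A(-1) + B(-1) − 6 = -1 − 2 − 6 = -9, attained at (-1, -1).

(-1, -1)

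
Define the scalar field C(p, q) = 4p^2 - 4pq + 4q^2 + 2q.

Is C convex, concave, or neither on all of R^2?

C is quadratic, so its Hessian is the constant matrix H = [[8, -4], [-4, 8]].
det(H) = 48, tr(H) = 16.
det(H) > 0 and tr(H) > 0, so H is positive definite everywhere: convex.

convex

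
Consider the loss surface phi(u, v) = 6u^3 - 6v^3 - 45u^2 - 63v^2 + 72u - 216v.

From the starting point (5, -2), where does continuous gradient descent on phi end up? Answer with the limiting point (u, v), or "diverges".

phi is separable, so gradient descent decouples: u follows -∂phi/∂u, v follows -∂phi/∂v.
∂phi/∂u = 18(u - 4)(u - 1); at u=5 this is 72, so u decreases.
∂phi/∂v = -18(v + 3)(v + 4); at v=-2 this is -36, so v increases.
The v-coordinate has no critical point in that direction and runs off to infinity.

diverges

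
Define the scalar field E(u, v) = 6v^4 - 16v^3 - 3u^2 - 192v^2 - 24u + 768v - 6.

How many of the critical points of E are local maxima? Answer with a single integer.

1

E separates as a function of u plus a function of v, so ∇E=0 decouples.
∂E/∂u = -6(u + 4) = 0 at u ∈ {-4}; ∂E/∂v = 24(v - 4)(v - 2)(v + 4) = 0 at v ∈ {-4, 2, 4}.
The Hessian is diagonal: diag(E_uu, E_vv). Second derivatives: E_uu(-4)=-6; E_vv(-4)=1152, E_vv(2)=-288, E_vv(4)=384.
Local maxima occur where both diagonal entries negative: (-4, 2). Count: 1.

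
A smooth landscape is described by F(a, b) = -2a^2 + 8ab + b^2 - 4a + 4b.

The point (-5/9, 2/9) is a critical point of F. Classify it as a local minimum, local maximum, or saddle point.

saddle point

The Hessian of F is constant: H = [[-4, 8], [8, 2]].
det(H) = (-4)·2 − 8² = -72.
Since det(H) < 0, H is indefinite and the critical point is a saddle point.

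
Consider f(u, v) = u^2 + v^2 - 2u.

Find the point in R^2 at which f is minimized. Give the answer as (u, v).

(1, 0)

f(u,v) separates as P(u) + Q(v), so its minimum is min P + min Q.
P'(u) = 2u - 2 vanishes at u ∈ {1}; Q'(v) = 2v vanishes at v ∈ {0}.
Local minima of P (where P''>0): P(1)=-1. Local minima of Q: Q(0)=0.
So the global minimum of f is P(1) + Q(0) = -1 + 0 = -1, attained at (1, 0).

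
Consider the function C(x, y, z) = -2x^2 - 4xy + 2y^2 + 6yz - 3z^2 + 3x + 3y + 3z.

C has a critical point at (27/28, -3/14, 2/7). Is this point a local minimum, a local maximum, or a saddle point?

saddle point

The Hessian is constant: H = [[-4, -4, 0], [-4, 4, 6], [0, 6, -6]].
Leading principal minors: Δ₁ = -4, Δ₂ = -32, Δ₃ = 336.
The minors fit neither the all-positive nor the alternating-sign pattern, so H is indefinite: a saddle point.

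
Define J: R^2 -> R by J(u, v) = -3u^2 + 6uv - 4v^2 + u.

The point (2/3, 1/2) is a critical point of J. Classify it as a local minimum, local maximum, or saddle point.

The Hessian of J is constant: H = [[-6, 6], [6, -8]].
det(H) = (-6)·(-8) − 6² = 12.
det(H) > 0 and tr(H) = -14 < 0, so H is negative definite and the point is a local maximum.

local maximum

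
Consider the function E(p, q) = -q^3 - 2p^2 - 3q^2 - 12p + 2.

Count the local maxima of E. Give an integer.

E separates as a function of p plus a function of q, so ∇E=0 decouples.
∂E/∂p = -4(p + 3) = 0 at p ∈ {-3}; ∂E/∂q = -3q(q + 2) = 0 at q ∈ {-2, 0}.
The Hessian is diagonal: diag(E_pp, E_qq). Second derivatives: E_pp(-3)=-4; E_qq(-2)=6, E_qq(0)=-6.
Local maxima occur where both diagonal entries negative: (-3, 0). Count: 1.

1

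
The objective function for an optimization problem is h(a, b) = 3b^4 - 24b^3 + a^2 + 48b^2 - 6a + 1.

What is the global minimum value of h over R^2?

-8

h(a,b) separates as P(a) + Q(b) + 1, so its minimum is min P + min Q + 1.
P'(a) = 2a - 6 vanishes at a ∈ {3}; Q'(b) = 12b(b - 4)(b - 2) vanishes at b ∈ {0, 2, 4}.
Local minima of P (where P''>0): P(3)=-9. Local minima of Q: Q(0)=0, Q(4)=0.
So the global minimum of h is P(3) + Q(0) + 1 = -9 + 0 + 1 = -8, attained at (3, 0).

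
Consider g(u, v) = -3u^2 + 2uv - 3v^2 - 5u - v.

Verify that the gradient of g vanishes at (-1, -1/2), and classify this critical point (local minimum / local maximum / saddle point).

local maximum

∇g = (-6u + 2v - 5, 2u - 6v - 1); substituting (-1, -1/2) gives ∇g = (0, 0), so (-1, -1/2) is indeed a critical point.
The Hessian of g is constant: H = [[-6, 2], [2, -6]].
det(H) = (-6)·(-6) − 2² = 32.
det(H) > 0 and tr(H) = -12 < 0, so H is negative definite and the point is a local maximum.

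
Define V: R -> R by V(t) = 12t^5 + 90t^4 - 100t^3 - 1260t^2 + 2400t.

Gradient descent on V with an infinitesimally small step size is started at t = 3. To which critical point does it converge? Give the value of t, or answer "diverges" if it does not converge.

2

V'(t) = 60(t - 2)(t - 1)(t + 4)(t + 5), so V'(3) = 6720.
Gradient descent moves in the -V' direction, i.e. t is decreasing.
The nearest critical point in that direction is t = 2, where V'' = 2520 > 0 (a local minimum). The iterate converges there.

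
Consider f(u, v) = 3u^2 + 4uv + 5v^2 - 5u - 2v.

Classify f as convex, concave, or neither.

convex

f is quadratic, so its Hessian is the constant matrix H = [[6, 4], [4, 10]].
det(H) = 44, tr(H) = 16.
det(H) > 0 and tr(H) > 0, so H is positive definite everywhere: convex.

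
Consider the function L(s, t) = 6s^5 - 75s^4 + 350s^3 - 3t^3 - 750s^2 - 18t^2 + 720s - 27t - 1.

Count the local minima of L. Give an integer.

2

L separates as a function of s plus a function of t, so ∇L=0 decouples.
∂L/∂s = 30(s - 4)(s - 3)(s - 2)(s - 1) = 0 at s ∈ {1, 2, 3, 4}; ∂L/∂t = -9(t + 1)(t + 3) = 0 at t ∈ {-3, -1}.
The Hessian is diagonal: diag(L_ss, L_tt). Second derivatives: L_ss(1)=-180, L_ss(2)=60, L_ss(3)=-60, L_ss(4)=180; L_tt(-3)=18, L_tt(-1)=-18.
Local minima occur where both diagonal entries positive: (2, -3), (4, -3). Count: 2.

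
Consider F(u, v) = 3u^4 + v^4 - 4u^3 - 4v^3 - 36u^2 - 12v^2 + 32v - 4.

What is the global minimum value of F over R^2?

-257

F(u,v) separates as P(u) + Q(v) − 4, so its minimum is min P + min Q − 4.
P'(u) = 12u(u - 3)(u + 2) vanishes at u ∈ {-2, 0, 3}; Q'(v) = 4(v - 4)(v - 1)(v + 2) vanishes at v ∈ {-2, 1, 4}.
Local minima of P (where P''>0): P(-2)=-64, P(3)=-189. Local minima of Q: Q(-2)=-64, Q(4)=-64.
So the global minimum of F is P(3) + Q(-2) − 4 = -189 − 64 − 4 = -257, attained at (3, -2).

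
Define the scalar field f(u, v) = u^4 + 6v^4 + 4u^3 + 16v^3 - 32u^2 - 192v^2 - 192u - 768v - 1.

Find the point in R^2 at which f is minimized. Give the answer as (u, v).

(4, 4)

f(u,v) separates as P(u) + Q(v) − 1, so its minimum is min P + min Q − 1.
P'(u) = 4(u - 4)(u + 3)(u + 4) vanishes at u ∈ {-4, -3, 4}; Q'(v) = 24(v - 4)(v + 2)(v + 4) vanishes at v ∈ {-4, -2, 4}.
Local minima of P (where P''>0): P(-4)=256, P(4)=-768. Local minima of Q: Q(-4)=512, Q(4)=-3584.
So the global minimum of f is P(4) + Q(4) − 1 = -768 − 3584 − 1 = -4353, attained at (4, 4).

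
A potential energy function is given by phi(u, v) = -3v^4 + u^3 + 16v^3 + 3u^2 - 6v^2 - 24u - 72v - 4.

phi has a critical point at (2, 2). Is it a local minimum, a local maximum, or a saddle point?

local minimum

The mixed partial ∂²phi/∂u∂v is 0, so the Hessian at any point is diag(phi_uu, phi_vv) = diag(6(u + 1), 12(-3v^2 + 8v - 1)).
At (2, 2): H = diag(18, 36).
Both eigenvalues are positive, so H is positive definite: a local minimum.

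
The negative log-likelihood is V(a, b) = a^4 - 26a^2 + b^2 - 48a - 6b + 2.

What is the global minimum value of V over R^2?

-359

V(a,b) separates as P(a) + Q(b) + 2, so its minimum is min P + min Q + 2.
P'(a) = 4(a - 4)(a + 1)(a + 3) vanishes at a ∈ {-3, -1, 4}; Q'(b) = 2b - 6 vanishes at b ∈ {3}.
Local minima of P (where P''>0): P(-3)=-9, P(4)=-352. Local minima of Q: Q(3)=-9.
So the global minimum of V is P(4) + Q(3) + 2 = -352 − 9 + 2 = -359, attained at (4, 3).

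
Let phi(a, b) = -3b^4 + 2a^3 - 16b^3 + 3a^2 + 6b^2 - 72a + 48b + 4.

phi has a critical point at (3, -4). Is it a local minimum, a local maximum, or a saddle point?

The mixed partial ∂²phi/∂a∂b is 0, so the Hessian at any point is diag(phi_aa, phi_bb) = diag(6(2a + 1), 12(-3b^2 - 8b + 1)).
At (3, -4): H = diag(42, -180).
The eigenvalues have opposite signs, so H is indefinite: a saddle point.

saddle point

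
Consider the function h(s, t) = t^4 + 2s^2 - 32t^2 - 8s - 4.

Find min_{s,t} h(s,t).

-268

h(s,t) separates as P(s) + Q(t) − 4, so its minimum is min P + min Q − 4.
P'(s) = 4s - 8 vanishes at s ∈ {2}; Q'(t) = 4t(t - 4)(t + 4) vanishes at t ∈ {-4, 0, 4}.
Local minima of P (where P''>0): P(2)=-8. Local minima of Q: Q(-4)=-256, Q(4)=-256.
So the global minimum of h is P(2) + Q(-4) − 4 = -8 − 256 − 4 = -268, attained at (2, -4).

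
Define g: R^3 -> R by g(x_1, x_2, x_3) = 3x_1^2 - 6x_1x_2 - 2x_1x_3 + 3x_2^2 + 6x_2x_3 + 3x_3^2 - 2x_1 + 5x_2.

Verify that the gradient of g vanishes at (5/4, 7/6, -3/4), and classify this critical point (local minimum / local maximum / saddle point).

∇g = (6x_1 - 6x_2 - 2x_3 - 2, -6x_1 + 6x_2 + 6x_3 + 5, -2x_1 + 6x_2 + 6x_3); substituting (5/4, 7/6, -3/4) gives ∇g = (0, 0, 0), so (5/4, 7/6, -3/4) is indeed a critical point.
The Hessian is constant: H = [[6, -6, -2], [-6, 6, 6], [-2, 6, 6]].
Leading principal minors: Δ₁ = 6, Δ₂ = 0, Δ₃ = -96.
The minors fit neither the all-positive nor the alternating-sign pattern, so H is indefinite: a saddle point.

saddle point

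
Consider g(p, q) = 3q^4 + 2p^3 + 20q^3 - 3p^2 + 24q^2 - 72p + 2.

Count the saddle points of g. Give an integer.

g separates as a function of p plus a function of q, so ∇g=0 decouples.
∂g/∂p = 6(p - 4)(p + 3) = 0 at p ∈ {-3, 4}; ∂g/∂q = 12q(q + 1)(q + 4) = 0 at q ∈ {-4, -1, 0}.
The Hessian is diagonal: diag(g_pp, g_qq). Second derivatives: g_pp(-3)=-42, g_pp(4)=42; g_qq(-4)=144, g_qq(-1)=-36, g_qq(0)=48.
Saddle points occur where the two diagonal entries have opposite signs: (-3, -4), (-3, 0), (4, -1). Count: 3.

3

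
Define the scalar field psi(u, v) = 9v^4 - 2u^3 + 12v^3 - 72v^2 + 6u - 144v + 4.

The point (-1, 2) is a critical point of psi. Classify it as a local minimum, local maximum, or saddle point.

The mixed partial ∂²psi/∂u∂v is 0, so the Hessian at any point is diag(psi_uu, psi_vv) = diag(-12u, 36(3v^2 + 2v - 4)).
At (-1, 2): H = diag(12, 432).
Both eigenvalues are positive, so H is positive definite: a local minimum.

local minimum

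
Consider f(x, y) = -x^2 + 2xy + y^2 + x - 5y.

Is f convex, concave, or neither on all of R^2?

f is quadratic, so its Hessian is the constant matrix H = [[-2, 2], [2, 2]].
det(H) = -8, tr(H) = 0.
det(H) < 0, so H is indefinite: neither convex nor concave.

neither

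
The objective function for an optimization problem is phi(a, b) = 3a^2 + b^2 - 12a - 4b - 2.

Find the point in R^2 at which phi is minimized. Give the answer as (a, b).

(2, 2)

phi(a,b) separates as P(a) + Q(b) − 2, so its minimum is min P + min Q − 2.
P'(a) = 6a - 12 vanishes at a ∈ {2}; Q'(b) = 2b - 4 vanishes at b ∈ {2}.
Local minima of P (where P''>0): P(2)=-12. Local minima of Q: Q(2)=-4.
So the global minimum of phi is P(2) + Q(2) − 2 = -12 − 4 − 2 = -18, attained at (2, 2).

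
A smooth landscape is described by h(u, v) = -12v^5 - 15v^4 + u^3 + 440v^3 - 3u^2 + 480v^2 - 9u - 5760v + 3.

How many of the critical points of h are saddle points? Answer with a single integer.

h separates as a function of u plus a function of v, so ∇h=0 decouples.
∂h/∂u = 3(u - 3)(u + 1) = 0 at u ∈ {-1, 3}; ∂h/∂v = -60(v - 4)(v - 2)(v + 3)(v + 4) = 0 at v ∈ {-4, -3, 2, 4}.
The Hessian is diagonal: diag(h_uu, h_vv). Second derivatives: h_uu(-1)=-12, h_uu(3)=12; h_vv(-4)=2880, h_vv(-3)=-2100, h_vv(2)=3600, h_vv(4)=-6720.
Saddle points occur where the two diagonal entries have opposite signs: (-1, -4), (-1, 2), (3, -3), (3, 4). Count: 4.

4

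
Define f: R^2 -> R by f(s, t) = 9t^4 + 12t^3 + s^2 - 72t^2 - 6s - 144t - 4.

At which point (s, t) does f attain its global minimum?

f(s,t) separates as P(s) + Q(t) − 4, so its minimum is min P + min Q − 4.
P'(s) = 2s - 6 vanishes at s ∈ {3}; Q'(t) = 36(t - 2)(t + 1)(t + 2) vanishes at t ∈ {-2, -1, 2}.
Local minima of P (where P''>0): P(3)=-9. Local minima of Q: Q(-2)=48, Q(2)=-336.
So the global minimum of f is P(3) + Q(2) − 4 = -9 − 336 − 4 = -349, attained at (3, 2).

(3, 2)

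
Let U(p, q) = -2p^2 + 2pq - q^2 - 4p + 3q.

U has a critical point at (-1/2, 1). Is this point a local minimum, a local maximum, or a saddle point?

local maximum

The Hessian of U is constant: H = [[-4, 2], [2, -2]].
det(H) = (-4)·(-2) − 2² = 4.
det(H) > 0 and tr(H) = -6 < 0, so H is negative definite and the point is a local maximum.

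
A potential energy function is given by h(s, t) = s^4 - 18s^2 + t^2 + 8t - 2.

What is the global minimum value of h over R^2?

-99

h(s,t) separates as P(s) + Q(t) − 2, so its minimum is min P + min Q − 2.
P'(s) = 4s(s - 3)(s + 3) vanishes at s ∈ {-3, 0, 3}; Q'(t) = 2(t + 4) vanishes at t ∈ {-4}.
Local minima of P (where P''>0): P(-3)=-81, P(3)=-81. Local minima of Q: Q(-4)=-16.
So the global minimum of h is P(-3) + Q(-4) − 2 = -81 − 16 − 2 = -99, attained at (-3, -4).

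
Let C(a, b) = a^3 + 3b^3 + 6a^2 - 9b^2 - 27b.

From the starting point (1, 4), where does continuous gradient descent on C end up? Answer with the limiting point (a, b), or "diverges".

(0, 3)

C is separable, so gradient descent decouples: a follows -∂C/∂a, b follows -∂C/∂b.
∂C/∂a = 3a(a + 4); at a=1 this is 15, so a decreases.
∂C/∂b = 9(b - 3)(b + 1); at b=4 this is 45, so b decreases.
a converges to its nearest critical value 0 (a local min of the a-part); b converges to 3. The iterate converges to (0, 3).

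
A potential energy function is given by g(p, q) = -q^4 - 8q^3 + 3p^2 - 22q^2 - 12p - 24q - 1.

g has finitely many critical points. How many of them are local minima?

g separates as a function of p plus a function of q, so ∇g=0 decouples.
∂g/∂p = 6(p - 2) = 0 at p ∈ {2}; ∂g/∂q = -4(q + 1)(q + 2)(q + 3) = 0 at q ∈ {-3, -2, -1}.
The Hessian is diagonal: diag(g_pp, g_qq). Second derivatives: g_pp(2)=6; g_qq(-3)=-8, g_qq(-2)=4, g_qq(-1)=-8.
Local minima occur where both diagonal entries positive: (2, -2). Count: 1.

1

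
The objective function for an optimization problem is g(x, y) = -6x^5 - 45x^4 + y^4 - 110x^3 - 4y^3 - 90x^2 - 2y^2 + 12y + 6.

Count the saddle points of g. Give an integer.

6

g separates as a function of x plus a function of y, so ∇g=0 decouples.
∂g/∂x = -30x(x + 1)(x + 2)(x + 3) = 0 at x ∈ {-3, -2, -1, 0}; ∂g/∂y = 4(y - 3)(y - 1)(y + 1) = 0 at y ∈ {-1, 1, 3}.
The Hessian is diagonal: diag(g_xx, g_yy). Second derivatives: g_xx(-3)=180, g_xx(-2)=-60, g_xx(-1)=60, g_xx(0)=-180; g_yy(-1)=32, g_yy(1)=-16, g_yy(3)=32.
Saddle points occur where the two diagonal entries have opposite signs: (-3, 1), (-2, -1), (-2, 3), (-1, 1), (0, -1), (0, 3). Count: 6.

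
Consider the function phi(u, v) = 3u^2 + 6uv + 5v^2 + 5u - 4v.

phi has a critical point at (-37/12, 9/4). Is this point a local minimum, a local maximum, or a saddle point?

local minimum

The Hessian of phi is constant: H = [[6, 6], [6, 10]].
det(H) = 6·10 − 6² = 24.
det(H) > 0 and tr(H) = 16 > 0, so H is positive definite and the point is a local minimum.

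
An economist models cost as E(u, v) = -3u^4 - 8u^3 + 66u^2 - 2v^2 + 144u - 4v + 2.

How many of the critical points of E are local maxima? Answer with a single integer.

E separates as a function of u plus a function of v, so ∇E=0 decouples.
∂E/∂u = -12(u - 3)(u + 1)(u + 4) = 0 at u ∈ {-4, -1, 3}; ∂E/∂v = -4(v + 1) = 0 at v ∈ {-1}.
The Hessian is diagonal: diag(E_uu, E_vv). Second derivatives: E_uu(-4)=-252, E_uu(-1)=144, E_uu(3)=-336; E_vv(-1)=-4.
Local maxima occur where both diagonal entries negative: (-4, -1), (3, -1). Count: 2.

2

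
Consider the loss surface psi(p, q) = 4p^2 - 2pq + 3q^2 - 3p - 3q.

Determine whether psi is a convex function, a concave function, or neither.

psi is quadratic, so its Hessian is the constant matrix H = [[8, -2], [-2, 6]].
det(H) = 44, tr(H) = 14.
det(H) > 0 and tr(H) > 0, so H is positive definite everywhere: convex.

convex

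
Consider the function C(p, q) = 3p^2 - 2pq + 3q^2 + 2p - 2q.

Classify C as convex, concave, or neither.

C is quadratic, so its Hessian is the constant matrix H = [[6, -2], [-2, 6]].
det(H) = 32, tr(H) = 12.
det(H) > 0 and tr(H) > 0, so H is positive definite everywhere: convex.

convex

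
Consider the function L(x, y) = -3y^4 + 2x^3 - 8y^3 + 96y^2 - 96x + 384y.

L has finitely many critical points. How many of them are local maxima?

2

L separates as a function of x plus a function of y, so ∇L=0 decouples.
∂L/∂x = 6(x - 4)(x + 4) = 0 at x ∈ {-4, 4}; ∂L/∂y = -12(y - 4)(y + 2)(y + 4) = 0 at y ∈ {-4, -2, 4}.
The Hessian is diagonal: diag(L_xx, L_yy). Second derivatives: L_xx(-4)=-48, L_xx(4)=48; L_yy(-4)=-192, L_yy(-2)=144, L_yy(4)=-576.
Local maxima occur where both diagonal entries negative: (-4, -4), (-4, 4). Count: 2.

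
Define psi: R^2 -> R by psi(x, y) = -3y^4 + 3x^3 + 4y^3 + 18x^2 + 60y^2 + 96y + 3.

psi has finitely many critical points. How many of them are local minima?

psi separates as a function of x plus a function of y, so ∇psi=0 decouples.
∂psi/∂x = 9x(x + 4) = 0 at x ∈ {-4, 0}; ∂psi/∂y = -12(y - 4)(y + 1)(y + 2) = 0 at y ∈ {-2, -1, 4}.
The Hessian is diagonal: diag(psi_xx, psi_yy). Second derivatives: psi_xx(-4)=-36, psi_xx(0)=36; psi_yy(-2)=-72, psi_yy(-1)=60, psi_yy(4)=-360.
Local minima occur where both diagonal entries positive: (0, -1). Count: 1.

1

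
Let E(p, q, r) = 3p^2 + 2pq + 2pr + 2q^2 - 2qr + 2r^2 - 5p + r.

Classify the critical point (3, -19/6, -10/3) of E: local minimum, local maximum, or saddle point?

local minimum

The Hessian is constant: H = [[6, 2, 2], [2, 4, -2], [2, -2, 4]].
Leading principal minors: Δ₁ = 6, Δ₂ = 20, Δ₃ = 24.
All leading minors are positive, so H is positive definite: a local minimum.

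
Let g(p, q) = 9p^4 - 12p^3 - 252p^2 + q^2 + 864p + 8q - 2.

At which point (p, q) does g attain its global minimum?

(-4, -4)

g(p,q) separates as A(p) + B(q) − 2, so its minimum is min A + min B − 2.
A'(p) = 36(p - 3)(p - 2)(p + 4) vanishes at p ∈ {-4, 2, 3}; B'(q) = 2q + 8 vanishes at q ∈ {-4}.
Local minima of A (where A''>0): A(-4)=-4416, A(3)=729. Local minima of B: B(-4)=-16.
So the global minimum of g is A(-4) + B(-4) − 2 = -4416 − 16 − 2 = -4434, attained at (-4, -4).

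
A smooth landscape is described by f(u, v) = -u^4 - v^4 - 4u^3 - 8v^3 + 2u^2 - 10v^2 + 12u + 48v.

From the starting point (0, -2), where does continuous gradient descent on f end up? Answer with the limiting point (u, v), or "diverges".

f is separable, so gradient descent decouples: u follows -∂f/∂u, v follows -∂f/∂v.
∂f/∂u = -4(u - 1)(u + 1)(u + 3); at u=0 this is 12, so u decreases.
∂f/∂v = -4(v - 1)(v + 3)(v + 4); at v=-2 this is 24, so v decreases.
u converges to its nearest critical value -1 (a local min of the u-part); v converges to -3. The iterate converges to (-1, -3).

(-1, -3)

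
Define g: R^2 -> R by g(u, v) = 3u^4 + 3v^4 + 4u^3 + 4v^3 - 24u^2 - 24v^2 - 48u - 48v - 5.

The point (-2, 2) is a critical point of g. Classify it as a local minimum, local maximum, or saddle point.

local minimum

The mixed partial ∂²g/∂u∂v is 0, so the Hessian at any point is diag(g_uu, g_vv) = diag(12(3u^2 + 2u - 4), 12(3v^2 + 2v - 4)).
At (-2, 2): H = diag(48, 144).
Both eigenvalues are positive, so H is positive definite: a local minimum.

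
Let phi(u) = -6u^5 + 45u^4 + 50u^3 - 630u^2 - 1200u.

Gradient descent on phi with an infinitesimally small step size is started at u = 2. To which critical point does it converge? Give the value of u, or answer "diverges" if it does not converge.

phi'(u) = -30(u - 5)(u - 4)(u + 1)(u + 2), so phi'(2) = -2160.
Gradient descent moves in the -phi' direction, i.e. u is increasing.
The nearest critical point in that direction is u = 4, where phi'' = 900 > 0 (a local minimum). The iterate converges there.

4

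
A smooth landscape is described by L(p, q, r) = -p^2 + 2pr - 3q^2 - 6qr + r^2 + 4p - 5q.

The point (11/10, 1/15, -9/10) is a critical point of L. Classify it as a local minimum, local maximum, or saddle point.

The Hessian is constant: H = [[-2, 0, 2], [0, -6, -6], [2, -6, 2]].
Leading principal minors: Δ₁ = -2, Δ₂ = 12, Δ₃ = 120.
The minors fit neither the all-positive nor the alternating-sign pattern, so H is indefinite: a saddle point.

saddle point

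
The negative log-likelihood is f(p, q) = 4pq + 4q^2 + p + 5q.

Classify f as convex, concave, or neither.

neither

f is quadratic, so its Hessian is the constant matrix H = [[0, 4], [4, 8]].
det(H) = -16, tr(H) = 8.
det(H) < 0, so H is indefinite: neither convex nor concave.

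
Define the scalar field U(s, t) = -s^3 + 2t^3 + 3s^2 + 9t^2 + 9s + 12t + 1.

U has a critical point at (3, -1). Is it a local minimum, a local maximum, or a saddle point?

saddle point

The mixed partial ∂²U/∂s∂t is 0, so the Hessian at any point is diag(U_ss, U_tt) = diag(6(-s + 1), 6(2t + 3)).
At (3, -1): H = diag(-12, 6).
The eigenvalues have opposite signs, so H is indefinite: a saddle point.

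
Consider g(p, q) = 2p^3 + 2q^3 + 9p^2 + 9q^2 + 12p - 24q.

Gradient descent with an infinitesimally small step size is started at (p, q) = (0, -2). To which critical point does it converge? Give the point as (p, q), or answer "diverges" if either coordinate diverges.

(-1, 1)

g is separable, so gradient descent decouples: p follows -∂g/∂p, q follows -∂g/∂q.
∂g/∂p = 6(p + 1)(p + 2); at p=0 this is 12, so p decreases.
∂g/∂q = 6(q - 1)(q + 4); at q=-2 this is -36, so q increases.
p converges to its nearest critical value -1 (a local min of the p-part); q converges to 1. The iterate converges to (-1, 1).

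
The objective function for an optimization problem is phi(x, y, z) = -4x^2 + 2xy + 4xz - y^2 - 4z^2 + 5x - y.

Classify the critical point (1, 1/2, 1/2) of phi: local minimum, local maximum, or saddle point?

local maximum

The Hessian is constant: H = [[-8, 2, 4], [2, -2, 0], [4, 0, -8]].
Leading principal minors: Δ₁ = -8, Δ₂ = 12, Δ₃ = -64.
The minors alternate sign starting negative (−, +, −), so H is negative definite: a local maximum.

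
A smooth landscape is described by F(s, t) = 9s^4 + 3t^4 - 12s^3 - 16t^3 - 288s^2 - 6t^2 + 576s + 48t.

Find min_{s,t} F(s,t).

F(s,t) separates as P(s) + Q(t), so its minimum is min P + min Q.
P'(s) = 36(s - 4)(s - 1)(s + 4) vanishes at s ∈ {-4, 1, 4}; Q'(t) = 12(t - 4)(t - 1)(t + 1) vanishes at t ∈ {-1, 1, 4}.
Local minima of P (where P''>0): P(-4)=-3840, P(4)=-768. Local minima of Q: Q(-1)=-35, Q(4)=-160.
So the global minimum of F is P(-4) + Q(4) = -3840 − 160 = -4000, attained at (-4, 4).

-4000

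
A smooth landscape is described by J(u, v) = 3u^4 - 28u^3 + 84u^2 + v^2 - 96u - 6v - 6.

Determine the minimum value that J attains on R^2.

-79

J(u,v) separates as P(u) + Q(v) − 6, so its minimum is min P + min Q − 6.
P'(u) = 12(u - 4)(u - 2)(u - 1) vanishes at u ∈ {1, 2, 4}; Q'(v) = 2v - 6 vanishes at v ∈ {3}.
Local minima of P (where P''>0): P(1)=-37, P(4)=-64. Local minima of Q: Q(3)=-9.
So the global minimum of J is P(4) + Q(3) − 6 = -64 − 9 − 6 = -79, attained at (4, 3).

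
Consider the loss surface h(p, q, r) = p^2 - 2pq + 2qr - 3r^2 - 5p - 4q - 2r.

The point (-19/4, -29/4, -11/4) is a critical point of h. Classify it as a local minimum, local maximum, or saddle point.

saddle point

The Hessian is constant: H = [[2, -2, 0], [-2, 0, 2], [0, 2, -6]].
Leading principal minors: Δ₁ = 2, Δ₂ = -4, Δ₃ = 16.
The minors fit neither the all-positive nor the alternating-sign pattern, so H is indefinite: a saddle point.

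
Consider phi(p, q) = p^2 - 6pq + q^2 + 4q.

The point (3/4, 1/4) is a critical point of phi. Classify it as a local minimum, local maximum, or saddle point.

The Hessian of phi is constant: H = [[2, -6], [-6, 2]].
det(H) = 2·2 − (-6)² = -32.
Since det(H) < 0, H is indefinite and the critical point is a saddle point.

saddle point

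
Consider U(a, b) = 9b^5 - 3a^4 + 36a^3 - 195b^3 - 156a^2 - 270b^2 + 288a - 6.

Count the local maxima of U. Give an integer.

U separates as a function of a plus a function of b, so ∇U=0 decouples.
∂U/∂a = -12(a - 4)(a - 3)(a - 2) = 0 at a ∈ {2, 3, 4}; ∂U/∂b = 45b(b - 4)(b + 1)(b + 3) = 0 at b ∈ {-3, -1, 0, 4}.
The Hessian is diagonal: diag(U_aa, U_bb). Second derivatives: U_aa(2)=-24, U_aa(3)=12, U_aa(4)=-24; U_bb(-3)=-1890, U_bb(-1)=450, U_bb(0)=-540, U_bb(4)=6300.
Local maxima occur where both diagonal entries negative: (2, -3), (2, 0), (4, -3), (4, 0). Count: 4.

4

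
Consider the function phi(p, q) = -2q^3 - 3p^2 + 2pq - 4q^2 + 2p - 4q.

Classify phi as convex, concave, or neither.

The term -2q^3 is cubic, so the Hessian is not constant.
∂²phi/∂q² = -12q - 8, which takes both signs as q varies (negative for sufficiently large q). A diagonal entry of the Hessian changing sign means the Hessian is neither positive- nor negative-semidefinite on all of R^2.

neither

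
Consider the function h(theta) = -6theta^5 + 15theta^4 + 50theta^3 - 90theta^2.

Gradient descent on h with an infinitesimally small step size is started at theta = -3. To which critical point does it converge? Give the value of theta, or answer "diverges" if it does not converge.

-2

h'(theta) = -30theta(theta - 3)(theta - 1)(theta + 2), so h'(-3) = -2160.
Gradient descent moves in the -h' direction, i.e. theta is increasing.
The nearest critical point in that direction is theta = -2, where h'' = 900 > 0 (a local minimum). The iterate converges there.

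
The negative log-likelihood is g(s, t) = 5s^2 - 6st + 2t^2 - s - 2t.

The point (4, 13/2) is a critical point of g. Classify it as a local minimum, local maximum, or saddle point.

local minimum

The Hessian of g is constant: H = [[10, -6], [-6, 4]].
det(H) = 10·4 − (-6)² = 4.
det(H) > 0 and tr(H) = 14 > 0, so H is positive definite and the point is a local minimum.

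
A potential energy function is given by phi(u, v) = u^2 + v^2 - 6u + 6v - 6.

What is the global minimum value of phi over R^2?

-24

phi(u,v) separates as P(u) + Q(v) − 6, so its minimum is min P + min Q − 6.
P'(u) = 2u - 6 vanishes at u ∈ {3}; Q'(v) = 2v + 6 vanishes at v ∈ {-3}.
Local minima of P (where P''>0): P(3)=-9. Local minima of Q: Q(-3)=-9.
So the global minimum of phi is P(3) + Q(-3) − 6 = -9 − 9 − 6 = -24, attained at (3, -3).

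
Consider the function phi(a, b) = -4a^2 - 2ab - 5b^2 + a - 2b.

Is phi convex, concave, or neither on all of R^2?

concave

phi is quadratic, so its Hessian is the constant matrix H = [[-8, -2], [-2, -10]].
det(H) = 76, tr(H) = -18.
det(H) > 0 and tr(H) < 0, so H is negative definite everywhere: concave.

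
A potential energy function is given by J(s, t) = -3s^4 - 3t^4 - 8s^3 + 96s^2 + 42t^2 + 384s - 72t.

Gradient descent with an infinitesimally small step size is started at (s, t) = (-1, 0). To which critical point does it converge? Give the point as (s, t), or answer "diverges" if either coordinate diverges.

J is separable, so gradient descent decouples: s follows -∂J/∂s, t follows -∂J/∂t.
∂J/∂s = -12(s - 4)(s + 2)(s + 4); at s=-1 this is 180, so s decreases.
∂J/∂t = -12(t - 2)(t - 1)(t + 3); at t=0 this is -72, so t increases.
s converges to its nearest critical value -2 (a local min of the s-part); t converges to 1. The iterate converges to (-2, 1).

(-2, 1)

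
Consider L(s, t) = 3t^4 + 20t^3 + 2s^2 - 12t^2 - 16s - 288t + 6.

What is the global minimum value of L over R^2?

-442

L(s,t) separates as P(s) + Q(t) + 6, so its minimum is min P + min Q + 6.
P'(s) = 4s - 16 vanishes at s ∈ {4}; Q'(t) = 12(t - 2)(t + 3)(t + 4) vanishes at t ∈ {-4, -3, 2}.
Local minima of P (where P''>0): P(4)=-32. Local minima of Q: Q(-4)=448, Q(2)=-416.
So the global minimum of L is P(4) + Q(2) + 6 = -32 − 416 + 6 = -442, attained at (4, 2).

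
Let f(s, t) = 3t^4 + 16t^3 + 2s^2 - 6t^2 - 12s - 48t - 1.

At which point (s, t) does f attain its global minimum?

f(s,t) separates as P(s) + Q(t) − 1, so its minimum is min P + min Q − 1.
P'(s) = 4s - 12 vanishes at s ∈ {3}; Q'(t) = 12(t - 1)(t + 1)(t + 4) vanishes at t ∈ {-4, -1, 1}.
Local minima of P (where P''>0): P(3)=-18. Local minima of Q: Q(-4)=-160, Q(1)=-35.
So the global minimum of f is P(3) + Q(-4) − 1 = -18 − 160 − 1 = -179, attained at (3, -4).

(3, -4)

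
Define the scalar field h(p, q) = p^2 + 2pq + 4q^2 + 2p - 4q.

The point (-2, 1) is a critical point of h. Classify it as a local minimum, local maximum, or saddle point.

The Hessian of h is constant: H = [[2, 2], [2, 8]].
det(H) = 2·8 − 2² = 12.
det(H) > 0 and tr(H) = 10 > 0, so H is positive definite and the point is a local minimum.

local minimum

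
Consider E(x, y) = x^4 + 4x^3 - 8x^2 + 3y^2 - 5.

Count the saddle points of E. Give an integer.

1

E separates as a function of x plus a function of y, so ∇E=0 decouples.
∂E/∂x = 4x(x - 1)(x + 4) = 0 at x ∈ {-4, 0, 1}; ∂E/∂y = 6y = 0 at y ∈ {0}.
The Hessian is diagonal: diag(E_xx, E_yy). Second derivatives: E_xx(-4)=80, E_xx(0)=-16, E_xx(1)=20; E_yy(0)=6.
Saddle points occur where the two diagonal entries have opposite signs: (0, 0). Count: 1.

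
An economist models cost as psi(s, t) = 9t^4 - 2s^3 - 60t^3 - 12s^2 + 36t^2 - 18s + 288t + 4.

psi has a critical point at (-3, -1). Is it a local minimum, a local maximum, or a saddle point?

local minimum

The mixed partial ∂²psi/∂s∂t is 0, so the Hessian at any point is diag(psi_ss, psi_tt) = diag(-12(s + 2), 36(3t^2 - 10t + 2)).
At (-3, -1): H = diag(12, 540).
Both eigenvalues are positive, so H is positive definite: a local minimum.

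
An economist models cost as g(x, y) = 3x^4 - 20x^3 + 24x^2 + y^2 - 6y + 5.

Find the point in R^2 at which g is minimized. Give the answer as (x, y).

g(x,y) separates as P(x) + Q(y) + 5, so its minimum is min P + min Q + 5.
P'(x) = 12x(x - 4)(x - 1) vanishes at x ∈ {0, 1, 4}; Q'(y) = 2y - 6 vanishes at y ∈ {3}.
Local minima of P (where P''>0): P(0)=0, P(4)=-128. Local minima of Q: Q(3)=-9.
So the global minimum of g is P(4) + Q(3) + 5 = -128 − 9 + 5 = -132, attained at (4, 3).

(4, 3)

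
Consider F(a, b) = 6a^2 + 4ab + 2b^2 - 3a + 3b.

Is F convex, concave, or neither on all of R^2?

convex

F is quadratic, so its Hessian is the constant matrix H = [[12, 4], [4, 4]].
det(H) = 32, tr(H) = 16.
det(H) > 0 and tr(H) > 0, so H is positive definite everywhere: convex.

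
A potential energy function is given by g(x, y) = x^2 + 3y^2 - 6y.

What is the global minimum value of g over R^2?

-3

g(x,y) separates as P(x) + Q(y), so its minimum is min P + min Q.
P'(x) = 2x vanishes at x ∈ {0}; Q'(y) = 6y - 6 vanishes at y ∈ {1}.
Local minima of P (where P''>0): P(0)=0. Local minima of Q: Q(1)=-3.
So the global minimum of g is P(0) + Q(1) = 0 − 3 = -3, attained at (0, 1).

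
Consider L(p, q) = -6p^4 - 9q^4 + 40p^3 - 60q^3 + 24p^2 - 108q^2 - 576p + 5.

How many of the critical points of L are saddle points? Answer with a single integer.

L separates as a function of p plus a function of q, so ∇L=0 decouples.
∂L/∂p = -24(p - 4)(p - 3)(p + 2) = 0 at p ∈ {-2, 3, 4}; ∂L/∂q = -36q(q + 2)(q + 3) = 0 at q ∈ {-3, -2, 0}.
The Hessian is diagonal: diag(L_pp, L_qq). Second derivatives: L_pp(-2)=-720, L_pp(3)=120, L_pp(4)=-144; L_qq(-3)=-108, L_qq(-2)=72, L_qq(0)=-216.
Saddle points occur where the two diagonal entries have opposite signs: (-2, -2), (3, -3), (3, 0), (4, -2). Count: 4.

4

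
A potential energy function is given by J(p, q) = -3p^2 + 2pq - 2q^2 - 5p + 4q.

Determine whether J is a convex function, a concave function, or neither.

concave

J is quadratic, so its Hessian is the constant matrix H = [[-6, 2], [2, -4]].
det(H) = 20, tr(H) = -10.
det(H) > 0 and tr(H) < 0, so H is negative definite everywhere: concave.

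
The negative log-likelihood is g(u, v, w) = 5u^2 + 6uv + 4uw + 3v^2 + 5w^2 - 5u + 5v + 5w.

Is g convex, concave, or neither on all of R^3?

convex

g is quadratic, so its Hessian is the constant matrix H = [[10, 6, 4], [6, 6, 0], [4, 0, 10]].
Leading principal minors: 10, 24, 144.
All positive ⇒ H ≻ 0 ⇒ convex.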